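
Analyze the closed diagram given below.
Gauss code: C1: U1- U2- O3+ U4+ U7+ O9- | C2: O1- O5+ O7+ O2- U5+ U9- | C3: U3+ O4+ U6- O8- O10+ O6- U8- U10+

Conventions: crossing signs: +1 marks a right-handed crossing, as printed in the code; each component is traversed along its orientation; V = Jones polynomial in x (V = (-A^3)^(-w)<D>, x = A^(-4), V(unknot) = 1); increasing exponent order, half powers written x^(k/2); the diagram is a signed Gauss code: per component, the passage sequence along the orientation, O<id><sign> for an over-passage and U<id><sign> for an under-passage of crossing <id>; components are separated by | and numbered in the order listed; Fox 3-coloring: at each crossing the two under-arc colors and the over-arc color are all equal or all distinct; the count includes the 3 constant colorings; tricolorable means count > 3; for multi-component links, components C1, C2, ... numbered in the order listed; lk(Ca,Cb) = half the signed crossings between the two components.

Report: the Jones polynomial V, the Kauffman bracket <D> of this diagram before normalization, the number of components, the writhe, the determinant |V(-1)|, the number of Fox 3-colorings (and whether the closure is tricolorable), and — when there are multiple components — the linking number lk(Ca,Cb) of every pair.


V = x^-2 + 2 + x^2
<D> = A^-8 + 2 + A^8 (w = 0)
3 components over 10 crossings, w = 0
lk(C1,C2): -1
lk(C1,C3) = +1
linking number lk(C2,C3) = 0
3 Fox colorings among 3^10, |V(-1)| = 4: not tricolorable
why: palindromic: swapping x for 1/x fixes V


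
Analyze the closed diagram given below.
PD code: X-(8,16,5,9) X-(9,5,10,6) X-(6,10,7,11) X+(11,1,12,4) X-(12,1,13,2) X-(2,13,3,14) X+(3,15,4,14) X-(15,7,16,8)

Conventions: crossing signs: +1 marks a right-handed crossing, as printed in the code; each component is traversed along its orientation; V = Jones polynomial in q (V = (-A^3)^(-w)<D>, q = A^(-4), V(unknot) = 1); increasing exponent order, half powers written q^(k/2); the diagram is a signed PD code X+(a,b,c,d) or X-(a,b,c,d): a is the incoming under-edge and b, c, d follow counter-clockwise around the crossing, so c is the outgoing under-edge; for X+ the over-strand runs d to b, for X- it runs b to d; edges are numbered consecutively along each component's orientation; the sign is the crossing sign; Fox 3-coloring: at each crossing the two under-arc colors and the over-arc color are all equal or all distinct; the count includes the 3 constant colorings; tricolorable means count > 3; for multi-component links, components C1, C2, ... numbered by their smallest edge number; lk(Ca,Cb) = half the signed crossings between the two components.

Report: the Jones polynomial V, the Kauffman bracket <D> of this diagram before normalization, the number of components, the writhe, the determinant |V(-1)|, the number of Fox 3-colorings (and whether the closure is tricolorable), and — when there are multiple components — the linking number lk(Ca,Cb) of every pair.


V(q) = q^-6 + q^-3 + q^-2 + q^-1
bracket: A^-8 + A^-4 + 1 + A^12, w = -4
3 components, writhe -4, over 8 crossings
lk(C1,C2) = 0
linking number lk(C1,C3) = 0
lk(C2,C3): -2
det 0, colorings 9 of 3^8 — tricolorable
observation: summing lk over 3 pairs gives -2


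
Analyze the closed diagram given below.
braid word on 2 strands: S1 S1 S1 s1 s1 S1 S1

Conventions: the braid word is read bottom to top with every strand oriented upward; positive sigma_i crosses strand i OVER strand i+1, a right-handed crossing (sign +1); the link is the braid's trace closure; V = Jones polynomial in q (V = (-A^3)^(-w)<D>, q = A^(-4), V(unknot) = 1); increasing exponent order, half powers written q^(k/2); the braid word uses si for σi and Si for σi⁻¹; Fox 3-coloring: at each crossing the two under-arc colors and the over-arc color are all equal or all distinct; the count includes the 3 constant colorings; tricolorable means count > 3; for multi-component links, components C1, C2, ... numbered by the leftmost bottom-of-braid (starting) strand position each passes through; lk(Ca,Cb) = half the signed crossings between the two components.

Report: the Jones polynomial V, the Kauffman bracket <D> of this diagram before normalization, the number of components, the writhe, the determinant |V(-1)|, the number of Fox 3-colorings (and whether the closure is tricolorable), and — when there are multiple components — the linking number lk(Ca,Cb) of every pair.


V(q) = -q^-4 + q^-3 + q^-1
bracket: -A^-5 - A^3 + A^7, w = -3
1 component, writhe -3, over 7 crossings
det 3, colorings 9 of 3^7 — tricolorable
observation: w = -3 shifts under R1 moves; the (-A^3)^(3) factor cancels that in V


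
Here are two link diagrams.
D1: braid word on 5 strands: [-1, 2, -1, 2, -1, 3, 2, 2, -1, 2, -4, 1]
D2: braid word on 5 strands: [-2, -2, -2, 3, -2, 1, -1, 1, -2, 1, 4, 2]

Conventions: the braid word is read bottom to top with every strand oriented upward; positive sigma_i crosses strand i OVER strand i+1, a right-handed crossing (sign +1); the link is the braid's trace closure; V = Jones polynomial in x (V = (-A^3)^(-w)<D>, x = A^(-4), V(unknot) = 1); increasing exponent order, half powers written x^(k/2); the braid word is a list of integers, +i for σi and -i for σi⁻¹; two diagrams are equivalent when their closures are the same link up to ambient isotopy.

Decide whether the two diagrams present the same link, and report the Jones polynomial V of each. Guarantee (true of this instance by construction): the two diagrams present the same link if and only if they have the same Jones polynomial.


equivalent: no
D1 (bracket -A^-18 + 3A^-14 - 5A^-10 + 6A^-6 - 6A^-2 + 6A^2 - 4A^6 + 3A^10 - A^14; 12 crossings at w = +2): V = -x^-2 + 3x^-1 - 4 + 6x - 6x^2 + 6x^3 - 5x^4 + 3x^5 - x^6
V(D2) = x^-5 - 2x^-4 + 2x^-3 - 2x^-2 + 2x^-1 - 1 + x  [12 crossings, <D> = A^-4 - 1 + 2A^4 - 2A^8 + 2A^12 - 2A^16 + A^20, w = 0]
observation: 2 values of V(x) split the 2 diagrams


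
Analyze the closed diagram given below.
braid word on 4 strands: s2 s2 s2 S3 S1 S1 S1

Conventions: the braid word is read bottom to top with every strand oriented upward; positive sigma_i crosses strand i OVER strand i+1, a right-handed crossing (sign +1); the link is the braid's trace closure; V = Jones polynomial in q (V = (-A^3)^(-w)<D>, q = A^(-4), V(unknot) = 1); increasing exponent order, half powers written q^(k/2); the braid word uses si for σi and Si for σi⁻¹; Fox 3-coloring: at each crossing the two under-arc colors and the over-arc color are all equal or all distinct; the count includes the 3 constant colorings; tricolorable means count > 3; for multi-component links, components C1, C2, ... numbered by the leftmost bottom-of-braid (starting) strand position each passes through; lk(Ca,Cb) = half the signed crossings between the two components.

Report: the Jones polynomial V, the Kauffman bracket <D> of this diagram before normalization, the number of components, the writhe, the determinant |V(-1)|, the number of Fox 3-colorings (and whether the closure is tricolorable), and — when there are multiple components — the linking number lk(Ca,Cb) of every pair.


V = -q^-3 + q^-2 - q^-1 + 3 - q + q^2 - q^3
<D> = A^-15 - A^-11 + A^-7 - 3A^-3 + A - A^5 + A^9 (w = -1)
1 component over 7 crossings, w = -1
27 Fox colorings among 3^7, |V(-1)| = 9: tricolorable
why: V is palindromic (span 6, det 9): q -> 1/q fixes it; necessary, not sufficient, for amphichirality


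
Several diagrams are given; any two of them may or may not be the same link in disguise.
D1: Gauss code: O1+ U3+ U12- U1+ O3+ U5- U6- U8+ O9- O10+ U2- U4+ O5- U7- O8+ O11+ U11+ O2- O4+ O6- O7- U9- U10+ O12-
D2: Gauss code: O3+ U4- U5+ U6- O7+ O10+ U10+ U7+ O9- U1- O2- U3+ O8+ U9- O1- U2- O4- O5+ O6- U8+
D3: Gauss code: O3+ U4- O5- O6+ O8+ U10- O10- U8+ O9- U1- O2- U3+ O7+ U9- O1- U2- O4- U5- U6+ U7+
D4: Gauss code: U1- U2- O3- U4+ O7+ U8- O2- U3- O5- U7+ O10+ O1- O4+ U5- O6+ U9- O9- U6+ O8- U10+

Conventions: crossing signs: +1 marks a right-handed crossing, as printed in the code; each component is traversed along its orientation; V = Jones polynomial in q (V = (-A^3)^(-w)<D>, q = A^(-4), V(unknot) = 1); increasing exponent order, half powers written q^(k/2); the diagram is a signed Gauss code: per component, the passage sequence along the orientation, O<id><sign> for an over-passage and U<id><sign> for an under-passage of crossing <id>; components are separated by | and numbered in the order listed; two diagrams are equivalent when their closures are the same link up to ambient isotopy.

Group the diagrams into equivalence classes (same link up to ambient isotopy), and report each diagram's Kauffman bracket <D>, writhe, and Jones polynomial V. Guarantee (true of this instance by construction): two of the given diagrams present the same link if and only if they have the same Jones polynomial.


equivalence classes: {D1} | {D2, D3, D4}
D1 (bracket 1; 12 crossings at w = 0): V = 1
V(D2) = q^-5 - 2q^-4 + 2q^-3 - 2q^-2 + 2q^-1 - 1 + q  (w 0, c 10, <D> = A^-4 - 1 + 2A^4 - 2A^8 + 2A^12 - 2A^16 + A^20)
D3 (bracket A^-10 - A^-6 + 2A^-2 - 2A^2 + 2A^6 - 2A^10 + A^14; 10 crossings at w = -2): V = q^-5 - 2q^-4 + 2q^-3 - 2q^-2 + 2q^-1 - 1 + q
D4 (bracket A^-10 - A^-6 + 2A^-2 - 2A^2 + 2A^6 - 2A^10 + A^14; 10 crossings at w = -2): V = q^-5 - 2q^-4 + 2q^-3 - 2q^-2 + 2q^-1 - 1 + q
observation: V(q) takes 2 values over 4 diagrams, fixing the grouping


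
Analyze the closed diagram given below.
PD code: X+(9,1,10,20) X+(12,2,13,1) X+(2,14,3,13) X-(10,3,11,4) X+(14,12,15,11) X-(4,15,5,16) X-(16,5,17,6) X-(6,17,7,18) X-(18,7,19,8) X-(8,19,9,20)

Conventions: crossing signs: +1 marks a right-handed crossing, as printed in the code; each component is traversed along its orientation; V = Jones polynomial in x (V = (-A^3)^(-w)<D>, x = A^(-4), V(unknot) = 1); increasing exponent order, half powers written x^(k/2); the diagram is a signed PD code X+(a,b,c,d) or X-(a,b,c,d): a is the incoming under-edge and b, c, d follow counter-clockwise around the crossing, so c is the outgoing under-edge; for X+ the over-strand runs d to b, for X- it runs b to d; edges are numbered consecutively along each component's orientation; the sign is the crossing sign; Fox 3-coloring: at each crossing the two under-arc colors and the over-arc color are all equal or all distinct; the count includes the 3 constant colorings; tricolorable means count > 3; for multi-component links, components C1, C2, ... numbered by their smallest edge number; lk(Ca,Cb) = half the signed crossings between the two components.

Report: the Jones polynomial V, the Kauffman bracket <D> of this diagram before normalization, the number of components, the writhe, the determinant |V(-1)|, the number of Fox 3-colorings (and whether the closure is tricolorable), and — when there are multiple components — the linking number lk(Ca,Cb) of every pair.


V = -x^-6 + 2x^-5 - 3x^-4 + 4x^-3 - 4x^-2 + 4x^-1 - 2 + 2x - x^2
<D> = -A^-14 + 2A^-10 - 2A^-6 + 4A^-2 - 4A^2 + 4A^6 - 3A^10 + 2A^14 - A^18 (w = -2)
1 component over 10 crossings, w = -2
3 Fox colorings among 3^10, |V(-1)| = 23: not tricolorable
why: V spans 8 powers of x: at least 8 crossings in any diagram


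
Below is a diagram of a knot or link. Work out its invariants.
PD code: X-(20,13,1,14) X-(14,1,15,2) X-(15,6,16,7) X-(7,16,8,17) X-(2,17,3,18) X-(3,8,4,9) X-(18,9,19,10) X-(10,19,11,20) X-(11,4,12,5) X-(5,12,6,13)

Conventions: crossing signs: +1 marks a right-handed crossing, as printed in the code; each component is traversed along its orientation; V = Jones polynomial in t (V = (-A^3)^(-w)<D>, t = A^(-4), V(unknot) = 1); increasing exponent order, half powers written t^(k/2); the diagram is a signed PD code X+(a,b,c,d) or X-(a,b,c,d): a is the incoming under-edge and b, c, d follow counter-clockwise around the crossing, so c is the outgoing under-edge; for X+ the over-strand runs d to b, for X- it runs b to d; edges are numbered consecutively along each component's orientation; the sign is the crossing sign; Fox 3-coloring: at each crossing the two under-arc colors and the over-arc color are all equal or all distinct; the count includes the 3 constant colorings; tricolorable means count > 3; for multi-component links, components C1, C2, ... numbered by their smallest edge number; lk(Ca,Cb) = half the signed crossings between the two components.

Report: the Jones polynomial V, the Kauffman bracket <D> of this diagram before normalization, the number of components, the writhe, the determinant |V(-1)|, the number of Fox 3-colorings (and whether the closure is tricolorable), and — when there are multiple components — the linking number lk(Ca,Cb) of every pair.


V = -t^-12 + t^-11 - t^-10 + t^-9 - t^-8 + t^-6 + t^-4
<D> = A^-14 + A^-6 - A^2 + A^6 - A^10 + A^14 - A^18 (w = -10)
1 component over 10 crossings, w = -10
9 Fox colorings among 3^10, |V(-1)| = 3: tricolorable
why: w = -10 (over 10 crossings) is diagram-only; (-A^3)^(10) removes it from V


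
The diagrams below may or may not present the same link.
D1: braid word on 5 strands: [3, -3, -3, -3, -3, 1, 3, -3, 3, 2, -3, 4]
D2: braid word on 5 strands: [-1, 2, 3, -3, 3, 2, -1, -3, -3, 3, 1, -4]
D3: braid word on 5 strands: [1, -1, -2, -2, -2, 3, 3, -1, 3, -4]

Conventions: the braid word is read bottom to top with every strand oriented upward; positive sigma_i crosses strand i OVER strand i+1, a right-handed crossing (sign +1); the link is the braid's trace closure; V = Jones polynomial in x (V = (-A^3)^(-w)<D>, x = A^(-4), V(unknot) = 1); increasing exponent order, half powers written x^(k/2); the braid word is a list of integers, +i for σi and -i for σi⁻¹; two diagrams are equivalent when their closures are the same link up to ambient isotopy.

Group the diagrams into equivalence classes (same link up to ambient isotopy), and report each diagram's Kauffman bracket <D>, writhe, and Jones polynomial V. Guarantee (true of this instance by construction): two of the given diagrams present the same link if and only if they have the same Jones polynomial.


grouping into links: {D1} | {D2} | {D3}
V(D1) = -x^-4 + x^-3 + x^-1  (w 0, c 12, <D> = A^4 + A^12 - A^16)
V(D2) = 1  [12 crossings, <D> = 1, w = 0]
D3 (bracket -A^-18 + A^-14 - A^-10 + 3A^-6 - A^-2 + A^2 - A^6; 10 crossings at w = -2): V = -x^-3 + x^-2 - x^-1 + 3 - x + x^2 - x^3
why: 3 classes among 3 diagrams; unequal V(x) rules out equality


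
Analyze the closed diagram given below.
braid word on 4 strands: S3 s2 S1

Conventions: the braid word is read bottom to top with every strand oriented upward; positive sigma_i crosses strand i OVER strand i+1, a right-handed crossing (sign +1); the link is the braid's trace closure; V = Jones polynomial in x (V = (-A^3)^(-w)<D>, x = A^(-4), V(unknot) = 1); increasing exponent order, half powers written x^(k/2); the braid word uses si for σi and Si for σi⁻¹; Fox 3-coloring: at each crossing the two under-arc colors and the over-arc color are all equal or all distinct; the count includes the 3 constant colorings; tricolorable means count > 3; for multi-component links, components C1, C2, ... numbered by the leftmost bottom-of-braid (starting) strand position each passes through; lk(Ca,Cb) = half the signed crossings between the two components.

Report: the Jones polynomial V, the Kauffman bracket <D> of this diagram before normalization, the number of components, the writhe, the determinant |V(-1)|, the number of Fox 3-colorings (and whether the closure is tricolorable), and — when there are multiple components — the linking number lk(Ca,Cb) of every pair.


V = 1
<D> = -A^-3 (w = -1)
1 component over 3 crossings, w = -1
3 Fox colorings among 3^3, |V(-1)| = 1: not tricolorable
why: |V(-1)| = 1: so not tricolorable, since 3 does not divide 1


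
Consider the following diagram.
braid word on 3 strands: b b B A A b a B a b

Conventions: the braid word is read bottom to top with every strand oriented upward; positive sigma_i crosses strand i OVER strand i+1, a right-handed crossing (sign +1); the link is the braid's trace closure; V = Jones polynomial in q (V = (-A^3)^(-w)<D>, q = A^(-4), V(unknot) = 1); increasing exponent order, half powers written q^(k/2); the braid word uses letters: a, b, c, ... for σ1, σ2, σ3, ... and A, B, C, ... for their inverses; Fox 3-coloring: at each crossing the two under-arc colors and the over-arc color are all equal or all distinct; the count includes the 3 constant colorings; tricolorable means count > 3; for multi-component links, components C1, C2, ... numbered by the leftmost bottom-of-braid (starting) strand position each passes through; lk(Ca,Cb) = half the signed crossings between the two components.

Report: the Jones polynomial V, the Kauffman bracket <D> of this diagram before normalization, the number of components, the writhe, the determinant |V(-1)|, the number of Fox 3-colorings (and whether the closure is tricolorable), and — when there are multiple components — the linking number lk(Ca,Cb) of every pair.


V = -q^-1 + 2 - q + 2q^2 - q^3 + q^4 - q^5
<D> = -A^-14 + A^-10 - A^-6 + 2A^-2 - A^2 + 2A^6 - A^10 (w = +2)
1 component over 10 crossings, w = +2
9 Fox colorings among 3^10, |V(-1)| = 9: tricolorable
why: det 9 = |V(-1)|; divisible by 3, so tricolorable


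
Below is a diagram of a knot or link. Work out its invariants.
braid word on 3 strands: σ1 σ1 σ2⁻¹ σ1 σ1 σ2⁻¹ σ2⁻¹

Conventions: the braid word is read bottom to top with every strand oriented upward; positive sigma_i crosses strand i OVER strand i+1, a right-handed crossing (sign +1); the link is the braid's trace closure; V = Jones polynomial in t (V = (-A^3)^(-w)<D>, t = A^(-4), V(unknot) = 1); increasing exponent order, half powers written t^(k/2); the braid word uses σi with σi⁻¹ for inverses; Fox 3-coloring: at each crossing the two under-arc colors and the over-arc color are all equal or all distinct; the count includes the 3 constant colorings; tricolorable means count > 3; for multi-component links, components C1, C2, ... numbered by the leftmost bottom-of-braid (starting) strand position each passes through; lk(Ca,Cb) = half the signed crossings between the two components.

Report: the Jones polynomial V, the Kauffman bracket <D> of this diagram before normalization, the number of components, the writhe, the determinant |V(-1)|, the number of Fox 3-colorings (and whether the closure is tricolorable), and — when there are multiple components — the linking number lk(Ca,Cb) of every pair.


V(t) = t^(-5/2) - 2t^(-3/2) + 3t^(-1/2) - 4t^(1/2) + 3t^(3/2) - 4t^(5/2) + 2t^(7/2) - t^(9/2)
bracket: A^-15 - 2A^-11 + 4A^-7 - 3A^-3 + 4A - 3A^5 + 2A^9 - A^13, w = +1
2 components, writhe +1, over 7 crossings
lk(C1,C2) = +2
det 20, colorings 3 of 3^7 — not tricolorable
observation: summing lk over 1 pair gives +2


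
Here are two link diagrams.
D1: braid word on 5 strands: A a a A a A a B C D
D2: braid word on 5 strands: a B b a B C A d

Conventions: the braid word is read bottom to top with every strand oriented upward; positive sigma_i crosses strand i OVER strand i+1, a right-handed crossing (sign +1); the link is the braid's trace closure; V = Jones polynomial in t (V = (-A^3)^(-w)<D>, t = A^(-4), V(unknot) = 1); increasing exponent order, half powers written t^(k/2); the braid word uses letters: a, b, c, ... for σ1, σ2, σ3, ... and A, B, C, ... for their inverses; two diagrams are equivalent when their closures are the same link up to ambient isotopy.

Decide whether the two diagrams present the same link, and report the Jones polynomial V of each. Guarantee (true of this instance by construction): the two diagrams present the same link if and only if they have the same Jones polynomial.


equivalent: yes
V(D1) = 1  (w -2, c 10, <D> = A^-6)
D2 (bracket 1; 8 crossings at w = 0): V = 1
why: one V(t) for all 2 diagrams — one class (guaranteed)


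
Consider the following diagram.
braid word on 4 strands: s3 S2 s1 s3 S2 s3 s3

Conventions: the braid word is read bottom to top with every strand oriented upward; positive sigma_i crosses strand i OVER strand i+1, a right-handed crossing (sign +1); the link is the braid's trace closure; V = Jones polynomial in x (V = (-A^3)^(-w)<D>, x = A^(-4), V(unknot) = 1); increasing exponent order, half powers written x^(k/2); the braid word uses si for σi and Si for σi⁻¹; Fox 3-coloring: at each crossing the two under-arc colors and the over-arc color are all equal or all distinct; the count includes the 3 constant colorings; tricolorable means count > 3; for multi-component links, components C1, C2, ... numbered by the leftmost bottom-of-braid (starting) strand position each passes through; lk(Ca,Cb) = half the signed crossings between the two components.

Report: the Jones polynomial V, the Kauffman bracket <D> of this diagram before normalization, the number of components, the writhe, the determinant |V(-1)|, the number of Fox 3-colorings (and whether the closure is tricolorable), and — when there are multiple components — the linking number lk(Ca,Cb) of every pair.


V(x) = x^-1 - 1 + 2x - 2x^2 + 2x^3 - 2x^4 + x^5
bracket: -A^-11 + 2A^-7 - 2A^-3 + 2A - 2A^5 + A^9 - A^13, w = +3
1 component, writhe +3, over 7 crossings
det 11, colorings 3 of 3^7 — not tricolorable
observation: |V(-1)| = 11: so not tricolorable, since 3 does not divide 11


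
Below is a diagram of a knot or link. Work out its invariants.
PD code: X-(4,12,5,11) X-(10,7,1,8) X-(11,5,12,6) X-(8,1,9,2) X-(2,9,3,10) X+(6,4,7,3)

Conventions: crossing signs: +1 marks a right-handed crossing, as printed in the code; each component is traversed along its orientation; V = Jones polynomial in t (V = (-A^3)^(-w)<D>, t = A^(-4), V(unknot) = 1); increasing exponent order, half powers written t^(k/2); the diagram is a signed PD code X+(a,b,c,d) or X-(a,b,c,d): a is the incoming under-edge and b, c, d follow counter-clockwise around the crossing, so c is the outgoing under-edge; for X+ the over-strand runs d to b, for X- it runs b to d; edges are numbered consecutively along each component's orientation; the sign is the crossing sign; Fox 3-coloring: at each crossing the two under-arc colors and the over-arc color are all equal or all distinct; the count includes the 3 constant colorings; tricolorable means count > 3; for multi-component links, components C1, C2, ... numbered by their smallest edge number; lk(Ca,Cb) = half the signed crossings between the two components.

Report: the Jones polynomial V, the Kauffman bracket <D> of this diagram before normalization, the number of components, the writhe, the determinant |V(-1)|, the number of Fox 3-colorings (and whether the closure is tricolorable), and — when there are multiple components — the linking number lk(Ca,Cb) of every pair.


V = t^(-13/2) - t^(-11/2) + t^(-9/2) - 2t^(-7/2) - t^(-3/2)
<D> = -A^-6 - 2A^2 + A^6 - A^10 + A^14 (w = -4)
2 components over 6 crossings, w = -4
lk(C1,C2): -1
9 Fox colorings among 3^6, |V(-1)| = 6: tricolorable
why: the span of V is 5, within the link bound 6 + 2 - 1


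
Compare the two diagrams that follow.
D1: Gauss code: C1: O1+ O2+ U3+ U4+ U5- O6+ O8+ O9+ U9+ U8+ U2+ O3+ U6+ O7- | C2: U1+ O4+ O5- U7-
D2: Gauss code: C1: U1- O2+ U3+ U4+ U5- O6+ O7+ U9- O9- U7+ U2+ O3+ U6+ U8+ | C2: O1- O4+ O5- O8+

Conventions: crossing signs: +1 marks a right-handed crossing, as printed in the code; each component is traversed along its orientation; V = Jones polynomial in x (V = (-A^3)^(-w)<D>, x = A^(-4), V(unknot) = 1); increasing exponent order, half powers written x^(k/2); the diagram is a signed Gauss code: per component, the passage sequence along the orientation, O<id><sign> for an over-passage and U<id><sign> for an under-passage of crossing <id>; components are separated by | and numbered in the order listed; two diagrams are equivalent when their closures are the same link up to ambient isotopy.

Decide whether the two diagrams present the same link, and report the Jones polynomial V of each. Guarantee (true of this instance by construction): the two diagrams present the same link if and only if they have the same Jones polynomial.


same link: yes
V(D1) = -x^(1/2) - x^(3/2) - x^(5/2) + x^(9/2)  [9 crossings, <D> = -A^-3 + A^5 + A^9 + A^13, w = +5]
V(D2) = -x^(1/2) - x^(3/2) - x^(5/2) + x^(9/2)  (w +3, c 9, <D> = -A^-9 + A^-1 + A^3 + A^7)
note: one V(x) for all 2 diagrams — one class (guaranteed)


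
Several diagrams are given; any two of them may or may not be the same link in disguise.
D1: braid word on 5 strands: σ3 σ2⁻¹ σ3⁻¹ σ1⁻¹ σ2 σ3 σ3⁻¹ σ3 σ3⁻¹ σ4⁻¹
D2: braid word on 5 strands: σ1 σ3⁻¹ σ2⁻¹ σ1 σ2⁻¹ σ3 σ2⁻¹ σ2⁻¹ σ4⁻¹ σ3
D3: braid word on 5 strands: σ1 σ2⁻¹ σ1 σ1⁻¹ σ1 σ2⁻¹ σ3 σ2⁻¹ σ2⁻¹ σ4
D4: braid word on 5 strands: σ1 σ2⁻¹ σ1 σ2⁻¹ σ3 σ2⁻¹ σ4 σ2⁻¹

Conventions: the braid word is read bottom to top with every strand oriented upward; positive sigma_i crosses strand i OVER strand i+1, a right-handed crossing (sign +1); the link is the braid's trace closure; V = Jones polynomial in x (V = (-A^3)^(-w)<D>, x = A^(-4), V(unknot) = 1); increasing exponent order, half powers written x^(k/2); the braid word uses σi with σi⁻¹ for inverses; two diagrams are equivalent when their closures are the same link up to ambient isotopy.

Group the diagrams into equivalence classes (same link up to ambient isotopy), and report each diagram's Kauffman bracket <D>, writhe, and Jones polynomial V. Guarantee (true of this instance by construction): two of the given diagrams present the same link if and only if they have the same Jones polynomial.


equivalence classes: {D1} | {D2, D3, D4}
D1 (bracket A^-6; 10 crossings at w = -2): V = 1
V(D2) = x^-5 - 2x^-4 + 2x^-3 - 2x^-2 + 2x^-1 - 1 + x  [10 crossings, <D> = A^-10 - A^-6 + 2A^-2 - 2A^2 + 2A^6 - 2A^10 + A^14, w = -2]
D3 (bracket A^-4 - 1 + 2A^4 - 2A^8 + 2A^12 - 2A^16 + A^20; 10 crossings at w = 0): V = x^-5 - 2x^-4 + 2x^-3 - 2x^-2 + 2x^-1 - 1 + x
V(D4) = x^-5 - 2x^-4 + 2x^-3 - 2x^-2 + 2x^-1 - 1 + x  (w 0, c 8, <D> = A^-4 - 1 + 2A^4 - 2A^8 + 2A^12 - 2A^16 + A^20)
key observation: 2 values of V(x) split the 4 diagrams


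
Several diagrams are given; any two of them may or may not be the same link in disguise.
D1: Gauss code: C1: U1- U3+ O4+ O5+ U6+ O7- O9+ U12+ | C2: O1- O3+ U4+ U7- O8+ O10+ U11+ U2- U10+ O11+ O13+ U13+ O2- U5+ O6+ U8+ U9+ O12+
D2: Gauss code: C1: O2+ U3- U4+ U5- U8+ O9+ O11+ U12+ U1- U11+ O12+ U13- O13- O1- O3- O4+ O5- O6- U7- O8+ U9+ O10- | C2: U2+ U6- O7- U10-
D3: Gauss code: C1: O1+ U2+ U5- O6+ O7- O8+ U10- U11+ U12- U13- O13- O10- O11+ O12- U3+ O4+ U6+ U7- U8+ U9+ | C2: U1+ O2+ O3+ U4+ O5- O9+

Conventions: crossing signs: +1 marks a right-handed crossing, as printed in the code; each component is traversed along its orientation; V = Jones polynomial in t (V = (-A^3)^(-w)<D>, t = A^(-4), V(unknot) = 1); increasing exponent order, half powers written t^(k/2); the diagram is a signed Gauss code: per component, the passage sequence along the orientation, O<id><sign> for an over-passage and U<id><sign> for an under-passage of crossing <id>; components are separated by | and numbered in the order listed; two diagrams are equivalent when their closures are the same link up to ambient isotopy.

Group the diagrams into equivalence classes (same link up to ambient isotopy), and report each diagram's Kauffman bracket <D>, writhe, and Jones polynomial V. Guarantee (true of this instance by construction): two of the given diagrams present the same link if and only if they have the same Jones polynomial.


grouping into links: {D1, D3} | {D2}
V(D1) = -t^(3/2) + t^(5/2) - 3t^(7/2) + 2t^(9/2) - 2t^(11/2) + 2t^(13/2) - t^(15/2)  (w +7, c 13, <D> = A^-9 - 2A^-5 + 2A^-1 - 2A^3 + 3A^7 - A^11 + A^15)
D2 (bracket A^-1 + A^7; 13 crossings at w = -1): V = -t^(-5/2) - t^(-1/2)
V(D3) = -t^(3/2) + t^(5/2) - 3t^(7/2) + 2t^(9/2) - 2t^(11/2) + 2t^(13/2) - t^(15/2)  [13 crossings, <D> = A^-21 - 2A^-17 + 2A^-13 - 2A^-9 + 3A^-5 - A^-1 + A^3, w = +3]
why: comparing 3 Jones polynomials yields 2 groups


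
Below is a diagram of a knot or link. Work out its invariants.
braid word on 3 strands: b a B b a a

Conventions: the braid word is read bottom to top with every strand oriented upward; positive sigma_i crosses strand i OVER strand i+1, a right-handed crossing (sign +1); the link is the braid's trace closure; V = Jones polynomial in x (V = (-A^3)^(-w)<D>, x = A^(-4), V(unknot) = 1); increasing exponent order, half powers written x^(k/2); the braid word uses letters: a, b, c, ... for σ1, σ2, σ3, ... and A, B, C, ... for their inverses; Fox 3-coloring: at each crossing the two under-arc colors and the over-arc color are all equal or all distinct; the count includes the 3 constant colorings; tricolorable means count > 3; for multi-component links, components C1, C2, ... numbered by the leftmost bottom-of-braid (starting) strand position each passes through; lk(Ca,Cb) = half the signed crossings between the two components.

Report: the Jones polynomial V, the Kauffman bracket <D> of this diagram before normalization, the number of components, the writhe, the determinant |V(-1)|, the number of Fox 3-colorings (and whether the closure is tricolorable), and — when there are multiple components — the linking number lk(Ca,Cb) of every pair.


V(x) = x + x^3 - x^4
bracket: -A^-4 + 1 + A^8, w = +4
1 component, writhe +4, over 6 crossings
det 3, colorings 9 of 3^6 — tricolorable
observation: w = +4 shifts under R1 moves; the (-A^3)^(-4) factor cancels that in V


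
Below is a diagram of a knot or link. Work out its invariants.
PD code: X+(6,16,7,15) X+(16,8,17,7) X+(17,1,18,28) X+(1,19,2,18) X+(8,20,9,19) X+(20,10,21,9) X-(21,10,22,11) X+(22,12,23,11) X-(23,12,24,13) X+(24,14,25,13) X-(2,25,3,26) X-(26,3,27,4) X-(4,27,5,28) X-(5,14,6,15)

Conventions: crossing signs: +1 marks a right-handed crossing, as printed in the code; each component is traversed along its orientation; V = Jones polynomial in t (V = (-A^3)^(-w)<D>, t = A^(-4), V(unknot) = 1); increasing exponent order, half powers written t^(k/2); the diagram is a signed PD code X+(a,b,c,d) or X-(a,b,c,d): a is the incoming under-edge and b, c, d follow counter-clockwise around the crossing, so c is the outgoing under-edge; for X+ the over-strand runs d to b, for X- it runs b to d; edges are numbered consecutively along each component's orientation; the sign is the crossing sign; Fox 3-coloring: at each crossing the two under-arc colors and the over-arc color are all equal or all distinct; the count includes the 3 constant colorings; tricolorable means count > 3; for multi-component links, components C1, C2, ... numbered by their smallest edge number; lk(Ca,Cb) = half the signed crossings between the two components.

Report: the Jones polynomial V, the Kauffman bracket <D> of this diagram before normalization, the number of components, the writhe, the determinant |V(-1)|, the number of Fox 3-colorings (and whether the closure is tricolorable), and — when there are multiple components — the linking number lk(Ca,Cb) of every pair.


Jones polynomial: V(t) = -t^-1 + 2 - t + 2t^2 - t^3 + t^4 - t^5
<D> = -A^-14 + A^-10 - A^-6 + 2A^-2 - A^2 + 2A^6 - A^10; writhe +2
components 1, writhe +2 (14 crossings)
3-colorings: 9 of 3^14, det 9 — tricolorable
note: w = +2 (over 14 crossings) is diagram-only; (-A^3)^(-2) removes it from V


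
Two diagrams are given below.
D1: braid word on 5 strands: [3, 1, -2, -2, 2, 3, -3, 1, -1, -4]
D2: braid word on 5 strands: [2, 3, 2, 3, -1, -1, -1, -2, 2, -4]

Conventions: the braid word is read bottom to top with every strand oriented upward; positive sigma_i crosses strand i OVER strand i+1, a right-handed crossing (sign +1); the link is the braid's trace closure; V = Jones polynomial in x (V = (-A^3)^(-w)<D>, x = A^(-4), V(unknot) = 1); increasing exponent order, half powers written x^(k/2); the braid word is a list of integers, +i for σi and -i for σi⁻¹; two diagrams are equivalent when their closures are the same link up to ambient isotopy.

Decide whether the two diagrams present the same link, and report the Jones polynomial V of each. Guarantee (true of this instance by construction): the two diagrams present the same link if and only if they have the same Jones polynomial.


equivalent: no
V(D1) = 1  (w 0, c 10, <D> = 1)
V(D2) = -x^-3 + x^-2 - x^-1 + 3 - x + x^2 - x^3  [10 crossings, <D> = -A^-12 + A^-8 - A^-4 + 3 - A^4 + A^8 - A^12, w = 0]
key observation: 2 classes among 2 diagrams; unequal V(x) rules out equality


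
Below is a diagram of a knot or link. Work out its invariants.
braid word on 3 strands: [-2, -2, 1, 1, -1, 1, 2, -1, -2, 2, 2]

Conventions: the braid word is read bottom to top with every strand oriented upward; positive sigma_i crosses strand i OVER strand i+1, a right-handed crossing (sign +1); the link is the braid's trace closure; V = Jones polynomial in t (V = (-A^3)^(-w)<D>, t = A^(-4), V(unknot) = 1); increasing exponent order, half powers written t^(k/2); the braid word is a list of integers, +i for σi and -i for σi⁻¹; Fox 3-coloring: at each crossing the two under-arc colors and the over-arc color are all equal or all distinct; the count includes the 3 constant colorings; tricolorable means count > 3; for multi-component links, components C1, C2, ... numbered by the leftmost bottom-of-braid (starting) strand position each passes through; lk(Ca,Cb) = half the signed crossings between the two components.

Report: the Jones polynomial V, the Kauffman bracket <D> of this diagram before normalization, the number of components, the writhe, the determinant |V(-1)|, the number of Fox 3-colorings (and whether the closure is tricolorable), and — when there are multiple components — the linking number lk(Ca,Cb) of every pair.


V(t) = -t^(1/2) - t^(5/2)
bracket: A^-7 + A, w = +1
2 components, writhe +1, over 11 crossings
lk(C1,C2) = +1
det 2, colorings 3 of 3^11 — not tricolorable
observation: det 2 = |V(-1)|; not divisible by 3, so not tricolorable


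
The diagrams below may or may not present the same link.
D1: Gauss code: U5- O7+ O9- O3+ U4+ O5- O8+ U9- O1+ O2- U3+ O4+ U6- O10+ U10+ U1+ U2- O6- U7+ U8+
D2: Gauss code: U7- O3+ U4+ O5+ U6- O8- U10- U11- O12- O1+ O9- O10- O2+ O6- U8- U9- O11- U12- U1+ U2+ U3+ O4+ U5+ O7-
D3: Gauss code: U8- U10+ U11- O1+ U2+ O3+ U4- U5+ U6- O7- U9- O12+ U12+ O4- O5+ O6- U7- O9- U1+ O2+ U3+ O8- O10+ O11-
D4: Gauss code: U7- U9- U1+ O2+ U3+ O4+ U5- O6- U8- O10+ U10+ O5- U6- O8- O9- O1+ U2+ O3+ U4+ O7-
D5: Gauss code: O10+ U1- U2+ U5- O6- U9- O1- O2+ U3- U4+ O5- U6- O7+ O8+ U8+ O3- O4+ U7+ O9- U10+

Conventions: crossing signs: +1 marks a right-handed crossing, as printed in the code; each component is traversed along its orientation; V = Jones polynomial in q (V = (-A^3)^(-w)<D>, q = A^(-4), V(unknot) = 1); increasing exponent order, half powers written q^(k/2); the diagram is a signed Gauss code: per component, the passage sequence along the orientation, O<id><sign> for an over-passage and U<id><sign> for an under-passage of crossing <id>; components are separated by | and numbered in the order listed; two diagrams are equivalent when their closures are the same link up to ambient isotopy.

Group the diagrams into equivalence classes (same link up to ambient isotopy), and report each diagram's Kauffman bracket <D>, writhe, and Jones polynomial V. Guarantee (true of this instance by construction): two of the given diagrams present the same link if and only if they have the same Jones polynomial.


equivalence classes: {D1} | {D2, D3, D4} | {D5}
D1 (bracket A^6; 10 crossings at w = +2): V = 1
D2 (bracket -A^-18 + A^-14 - A^-10 + 3A^-6 - A^-2 + A^2 - A^6; 12 crossings at w = -2): V = -q^-3 + q^-2 - q^-1 + 3 - q + q^2 - q^3
V(D3) = -q^-3 + q^-2 - q^-1 + 3 - q + q^2 - q^3  [12 crossings, <D> = -A^-12 + A^-8 - A^-4 + 3 - A^4 + A^8 - A^12, w = 0]
V(D4) = -q^-3 + q^-2 - q^-1 + 3 - q + q^2 - q^3  (w 0, c 10, <D> = -A^-12 + A^-8 - A^-4 + 3 - A^4 + A^8 - A^12)
V(D5) = -q^-4 + q^-3 + q^-1  (w 0, c 10, <D> = A^4 + A^12 - A^16)
key observation: 3 values of V(q) split the 5 diagrams


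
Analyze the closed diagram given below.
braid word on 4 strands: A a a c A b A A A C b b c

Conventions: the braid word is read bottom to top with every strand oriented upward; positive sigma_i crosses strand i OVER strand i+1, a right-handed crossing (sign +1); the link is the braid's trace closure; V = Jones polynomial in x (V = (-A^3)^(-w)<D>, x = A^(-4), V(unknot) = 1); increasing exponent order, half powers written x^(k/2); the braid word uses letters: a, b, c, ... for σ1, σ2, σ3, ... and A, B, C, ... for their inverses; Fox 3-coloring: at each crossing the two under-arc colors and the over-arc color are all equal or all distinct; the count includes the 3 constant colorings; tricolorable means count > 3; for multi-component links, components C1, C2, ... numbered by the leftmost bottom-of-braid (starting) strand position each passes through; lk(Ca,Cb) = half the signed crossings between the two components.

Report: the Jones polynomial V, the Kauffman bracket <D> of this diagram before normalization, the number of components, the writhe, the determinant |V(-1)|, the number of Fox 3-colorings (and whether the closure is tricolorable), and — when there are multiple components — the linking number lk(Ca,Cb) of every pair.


V = -x^-3 + 2x^-2 - 3x^-1 + 4 - 3x + 4x^2 - 2x^3 + x^4 - x^5
<D> = A^-17 - A^-13 + 2A^-9 - 4A^-5 + 3A^-1 - 4A^3 + 3A^7 - 2A^11 + A^15 (w = +1)
1 component over 13 crossings, w = +1
9 Fox colorings among 3^13, |V(-1)| = 21: tricolorable
why: free reduction leaves σ1 σ3 σ1⁻¹ σ2 σ1⁻¹ σ1⁻¹ σ1⁻¹ σ3⁻¹ σ2 σ2 σ3 of the original 13 letters


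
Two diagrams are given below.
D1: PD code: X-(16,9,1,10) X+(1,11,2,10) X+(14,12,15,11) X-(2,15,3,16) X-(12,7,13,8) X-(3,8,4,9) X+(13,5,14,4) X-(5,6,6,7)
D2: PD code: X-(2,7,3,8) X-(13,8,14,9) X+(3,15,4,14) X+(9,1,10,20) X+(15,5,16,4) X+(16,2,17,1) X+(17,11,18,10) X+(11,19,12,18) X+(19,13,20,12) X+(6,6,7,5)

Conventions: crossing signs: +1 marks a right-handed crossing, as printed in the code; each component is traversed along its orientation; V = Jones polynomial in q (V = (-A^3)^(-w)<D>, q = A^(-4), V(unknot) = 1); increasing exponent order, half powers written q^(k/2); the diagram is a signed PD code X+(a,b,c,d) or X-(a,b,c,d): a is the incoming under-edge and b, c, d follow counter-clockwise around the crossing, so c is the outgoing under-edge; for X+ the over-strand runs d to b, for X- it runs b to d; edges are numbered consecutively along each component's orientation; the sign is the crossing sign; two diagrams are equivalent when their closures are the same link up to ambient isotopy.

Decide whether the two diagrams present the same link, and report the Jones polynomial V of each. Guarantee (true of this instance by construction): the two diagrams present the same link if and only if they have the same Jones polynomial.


equivalent: no
V(D1) = 1  (w -2, c 8, <D> = A^-6)
V(D2) = q^2 + q^4 - q^5 + q^6 - q^7  [10 crossings, <D> = -A^-10 + A^-6 - A^-2 + A^2 + A^10, w = +6]
key observation: 2 values of V(q) split the 2 diagrams


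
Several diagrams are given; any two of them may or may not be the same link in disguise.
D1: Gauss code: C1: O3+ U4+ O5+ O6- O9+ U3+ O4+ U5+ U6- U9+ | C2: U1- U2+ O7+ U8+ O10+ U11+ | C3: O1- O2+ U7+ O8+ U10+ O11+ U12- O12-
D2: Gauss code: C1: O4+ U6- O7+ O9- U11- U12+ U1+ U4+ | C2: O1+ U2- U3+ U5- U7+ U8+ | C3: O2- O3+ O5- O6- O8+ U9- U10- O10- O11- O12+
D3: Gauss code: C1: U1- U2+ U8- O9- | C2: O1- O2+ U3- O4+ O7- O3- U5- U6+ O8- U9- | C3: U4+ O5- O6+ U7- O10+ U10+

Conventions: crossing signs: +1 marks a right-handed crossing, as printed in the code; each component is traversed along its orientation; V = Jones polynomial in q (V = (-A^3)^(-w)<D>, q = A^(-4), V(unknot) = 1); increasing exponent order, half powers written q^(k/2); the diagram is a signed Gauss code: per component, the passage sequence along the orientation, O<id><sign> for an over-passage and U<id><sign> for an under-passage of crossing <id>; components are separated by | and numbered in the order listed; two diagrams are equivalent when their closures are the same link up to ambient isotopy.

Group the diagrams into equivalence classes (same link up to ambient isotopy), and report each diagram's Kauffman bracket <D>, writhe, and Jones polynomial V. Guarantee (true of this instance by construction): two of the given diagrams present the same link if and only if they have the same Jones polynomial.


equivalence classes: {D1} | {D2} | {D3}
D1 (bracket -A^-22 + A^-18 + 2A^2 + A^6 + A^10; 12 crossings at w = +6): V = q^2 + q^3 + 2q^4 + q^9 - q^10
D2 (bracket A^-8 + 2 + A^8; 12 crossings at w = 0): V = q^-2 + 2 + q^2
D3 (bracket A^-6 + A^-2 + A^2 + A^6; 10 crossings at w = -2): V = q^-3 + q^-2 + q^-1 + 1
key observation: 3 values of V(q) split the 3 diagrams
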